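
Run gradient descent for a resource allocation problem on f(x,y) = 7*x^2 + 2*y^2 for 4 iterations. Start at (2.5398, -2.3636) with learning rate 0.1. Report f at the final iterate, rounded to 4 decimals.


Gradient descent on f(x,y) = 7*x^2 + 2*y^2.
Starting point: (2.5398, -2.3636), alpha = 0.1
Step 1: grad_x = 2*7*2.5398 = 35.5572, grad_y = 2*2*-2.3636 = -9.4544
  x_1 = 2.5398 - 0.1*35.5572 = -1.0159
  y_1 = -2.3636 - 0.1*-9.4544 = -1.4182
Step 2: grad_x = 2*7*-1.0159 = -14.2229, grad_y = 2*2*-1.4182 = -5.6726
  x_2 = -1.0159 - 0.1*-14.2229 = 0.4064
  y_2 = -1.4182 - 0.1*-5.6726 = -0.8509
Step 3: grad_x = 2*7*0.4064 = 5.6892, grad_y = 2*2*-0.8509 = -3.4036
  x_3 = 0.4064 - 0.1*5.6892 = -0.1625
  y_3 = -0.8509 - 0.1*-3.4036 = -0.5105
Step 4: grad_x = 2*7*-0.1625 = -2.2757, grad_y = 2*2*-0.5105 = -2.0422
  x_4 = -0.1625 - 0.1*-2.2757 = 0.065
  y_4 = -0.5105 - 0.1*-2.0422 = -0.3063
f(0.065, -0.3063) = 7*0.065^2 + 2*(-0.3063)^2 = 0.2173


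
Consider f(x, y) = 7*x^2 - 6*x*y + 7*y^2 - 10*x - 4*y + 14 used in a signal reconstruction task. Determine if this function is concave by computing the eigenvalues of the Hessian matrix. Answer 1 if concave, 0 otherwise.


The Hessian of f(x,y) = 7*x^2 - 6*x*y + 7*y^2 - 10*x - 4*y + 14 is:
H = [[14, -6], [-6, 14]]
Trace = 14 + 14 = 28
Determinant = 14*14 - (-6)^2 = 160
Discriminant = (28)^2 - 4*160 = 144.0
Eigenvalues: lambda_1 = 8.0, lambda_2 = 20.0
The function is not concave.

0


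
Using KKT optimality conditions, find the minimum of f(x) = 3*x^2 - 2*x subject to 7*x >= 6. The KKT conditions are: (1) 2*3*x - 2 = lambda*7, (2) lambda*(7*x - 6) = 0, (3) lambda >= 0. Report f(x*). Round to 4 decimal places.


Step 1: Try lambda = 0 (constraint inactive).
x_unc = 2/(2*3) = 0.3333
Check: 7*0.3333 = 2.3331 < 6 -- violated!
Step 2: Constraint must be active: 7*x = 6
x* = 6/7 = 0.8571 (rounded; the exact value 6/7 is used below)
lambda = (2*3*(6/7) - 2)/7 = 0.449
Step 3: Compute optimal value.
f(x*) = 3*(6/7)^2 - 2*(6/7) = 0.4898


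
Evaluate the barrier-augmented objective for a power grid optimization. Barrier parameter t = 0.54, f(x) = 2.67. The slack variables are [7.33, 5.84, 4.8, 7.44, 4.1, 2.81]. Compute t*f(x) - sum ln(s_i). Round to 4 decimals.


Step 1: Compute log-barrier.
ln values: [1.992, 1.7647, 1.5686, 2.0069, 1.411, 1.0332]
phi = -(1.992 + 1.7647 + 1.5686 + 2.0069 + 1.411 + 1.0332) = -9.7764
Step 2: Compute augmented objective.
t*f(x) = 0.54*2.67 = 1.4418
Total = 1.4418 - 9.7764 = -8.3346


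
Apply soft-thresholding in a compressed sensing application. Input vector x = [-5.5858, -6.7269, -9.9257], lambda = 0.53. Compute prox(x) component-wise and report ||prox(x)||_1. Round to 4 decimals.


Soft-thresholding with lambda = 0.53:
prox(-5.5858) = sign(-5.5858)*max(|-5.5858| - 0.53, 0) = -5.0558
prox(-6.7269) = sign(-6.7269)*max(|-6.7269| - 0.53, 0) = -6.1969
prox(-9.9257) = sign(-9.9257)*max(|-9.9257| - 0.53, 0) = -9.3957
prox(x) = [-5.0558, -6.1969, -9.3957]
||prox(x)||_1 = 5.0558 + 6.1969 + 9.3957 = 20.6484


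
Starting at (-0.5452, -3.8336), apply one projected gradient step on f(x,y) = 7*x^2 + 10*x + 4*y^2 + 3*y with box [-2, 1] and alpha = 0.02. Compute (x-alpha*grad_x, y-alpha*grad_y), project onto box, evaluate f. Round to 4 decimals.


Step 1: Compute gradient at (-0.5452, -3.8336).
grad_x = 2*7*-0.5452 + 10 = 2.3672
grad_y = 2*4*-3.8336 + 3 = -27.6688
Step 2: Gradient step.
x_raw = -0.5452 - 0.02*2.3672 = -0.5925
y_raw = -3.8336 - 0.02*-27.6688 = -3.2802
Step 3: Project onto [-2, 1].
x_proj = clip(-0.5925) = -0.5925
y_proj = clip(-3.2802) = -2.0
Step 4: Evaluate f.
f(-0.5925, -2.0) = 6.5323


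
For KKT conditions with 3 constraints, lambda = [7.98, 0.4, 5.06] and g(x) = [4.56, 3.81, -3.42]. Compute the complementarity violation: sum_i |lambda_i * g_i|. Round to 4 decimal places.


KKT complementary slackness check:
lambda_1 * g_1 = 7.98 * 4.56 = 36.3888
lambda_2 * g_2 = 0.4 * 3.81 = 1.524
lambda_3 * g_3 = 5.06 * -3.42 = -17.3052
Total violation = 36.3888 + 1.524 + 17.3052 = 55.218


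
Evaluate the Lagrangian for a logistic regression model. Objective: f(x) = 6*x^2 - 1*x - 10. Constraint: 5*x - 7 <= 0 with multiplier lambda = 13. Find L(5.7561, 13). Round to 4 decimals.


Step 1: Evaluate f(x).
f(5.7561) = 6*5.7561^2 - 1*5.7561 - 10 = 183.04
Step 2: Evaluate g(x).
g(5.7561) = 5*5.7561 - 7 = 21.7805
Step 3: Compute Lagrangian.
L = 183.04 + 13*21.7805 = 466.1865


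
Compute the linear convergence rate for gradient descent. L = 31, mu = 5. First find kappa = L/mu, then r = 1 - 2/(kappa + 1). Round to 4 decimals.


Step 1: Compute the condition number.
kappa = L/mu = 31/5 = 6.2
Step 2: Compute the convergence rate.
r = 1 - 2/(kappa + 1) = 1 - 2*mu/(L + mu) = (L - mu)/(L + mu) = 26/36 = 0.7222


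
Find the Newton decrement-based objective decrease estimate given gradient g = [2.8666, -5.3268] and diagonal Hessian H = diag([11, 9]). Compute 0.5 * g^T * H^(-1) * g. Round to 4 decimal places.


Step 1: H is diagonal, so H^(-1) * g = [0.2606, -0.5919].
Step 2: g^T H^(-1) g = sum_i g_i^2 / H_ii
  = (2.8666)^2/11 + (-5.3268)^2/9
  = 0.747 + 3.1528 = 3.8998
Step 3: Objective decrease = 0.5 * g^T H^(-1) g = 1.9499


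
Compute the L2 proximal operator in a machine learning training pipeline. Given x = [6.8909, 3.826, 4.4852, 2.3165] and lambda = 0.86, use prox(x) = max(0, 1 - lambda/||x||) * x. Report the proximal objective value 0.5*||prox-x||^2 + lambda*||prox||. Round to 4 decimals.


Step 1: Compute ||x||.
||x|| = 9.3598
Step 2: Compute scaling factor.
scale = max(0, 1 - 0.86/9.3598) = 0.9081
Step 3: prox(x) = [6.2577, 3.4745, 4.0731, 2.1037]
||prox(x)|| = 8.4998
Step 4: Proximal objective.
0.5*||prox-x||^2 = 0.3698
lambda*||prox|| = 7.3098
Total = 7.6796


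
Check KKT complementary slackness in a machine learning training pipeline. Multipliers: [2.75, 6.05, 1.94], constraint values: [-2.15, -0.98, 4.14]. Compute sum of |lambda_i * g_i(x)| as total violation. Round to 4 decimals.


KKT complementary slackness check:
lambda_1 * g_1 = 2.75 * -2.15 = -5.9125
lambda_2 * g_2 = 6.05 * -0.98 = -5.929
lambda_3 * g_3 = 1.94 * 4.14 = 8.0316
Total violation = 5.9125 + 5.929 + 8.0316 = 19.8731


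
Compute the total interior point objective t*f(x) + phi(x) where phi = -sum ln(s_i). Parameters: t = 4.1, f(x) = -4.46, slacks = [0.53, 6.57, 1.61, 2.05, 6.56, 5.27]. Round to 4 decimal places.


Step 1: Compute log-barrier.
ln values: [-0.6349, 1.8825, 0.4762, 0.7178, 1.881, 1.662]
phi = -(-0.6349 + 1.8825 + 0.4762 + 0.7178 + 1.881 + 1.662) = -5.9847
Step 2: Compute augmented objective.
t*f(x) = 4.1*-4.46 = -18.286
Total = -18.286 - 5.9847 = -24.2707


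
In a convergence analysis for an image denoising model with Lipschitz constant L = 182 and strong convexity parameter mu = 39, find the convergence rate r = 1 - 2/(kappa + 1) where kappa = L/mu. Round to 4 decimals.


Step 1: Compute the condition number.
kappa = L/mu = 182/39 = 4.6667
Step 2: Compute the convergence rate.
r = 1 - 2/(kappa + 1) = 1 - 2*mu/(L + mu) = (L - mu)/(L + mu) = 143/221 = 0.6471


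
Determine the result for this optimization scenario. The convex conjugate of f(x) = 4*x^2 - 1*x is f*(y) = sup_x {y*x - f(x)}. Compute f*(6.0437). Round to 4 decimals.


f*(y) = sup_x {y*x - a*x^2 - b*x} = sup_x {(y-b)*x - a*x^2}
FOC: (y - b) - 2a*x = 0 => x* = (y - b)/(2a)
x* = (6.0437 + 1)/(2*4) = 0.8805
f*(6.0437) = (y-b)^2/(4a) = (6.0437 + 1)^2/(4*4)
= 49.6137/16 = 3.1009


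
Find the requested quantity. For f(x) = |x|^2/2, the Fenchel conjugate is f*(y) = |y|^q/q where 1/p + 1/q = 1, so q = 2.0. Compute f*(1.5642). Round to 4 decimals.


The conjugate exponent q satisfies 1/p + 1/q = 1.
p = 2, so q = 2/(2 - 1) = 2.0
|y|^q = 1.5642^2.0 = 2.4467
f*(1.5642) = 2.4467 / 2.0 = 1.2234


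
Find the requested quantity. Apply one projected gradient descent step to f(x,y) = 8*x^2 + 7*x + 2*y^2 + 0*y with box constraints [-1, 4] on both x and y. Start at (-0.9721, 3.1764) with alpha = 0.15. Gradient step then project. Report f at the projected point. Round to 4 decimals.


Step 1: Compute gradient at (-0.9721, 3.1764).
grad_x = 2*8*-0.9721 + 7 = -8.5536
grad_y = 2*2*3.1764 + 0 = 12.7056
Step 2: Gradient step.
x_raw = -0.9721 - 0.15*-8.5536 = 0.3109
y_raw = 3.1764 - 0.15*12.7056 = 1.2706
Step 3: Project onto [-1, 4].
x_proj = clip(0.3109) = 0.3109
y_proj = clip(1.2706) = 1.2706
Step 4: Evaluate f.
f(0.3109, 1.2706) = 6.1787


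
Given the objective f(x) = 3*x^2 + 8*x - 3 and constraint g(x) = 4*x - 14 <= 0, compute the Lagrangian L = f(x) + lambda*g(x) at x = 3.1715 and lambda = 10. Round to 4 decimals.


Step 1: Evaluate f(x).
f(3.1715) = 3*3.1715^2 + 8*3.1715 - 3 = 52.5472
Step 2: Evaluate g(x).
g(3.1715) = 4*3.1715 - 14 = -1.314
Step 3: Compute Lagrangian.
L = 52.5472 + 10*-1.314 = 39.4072


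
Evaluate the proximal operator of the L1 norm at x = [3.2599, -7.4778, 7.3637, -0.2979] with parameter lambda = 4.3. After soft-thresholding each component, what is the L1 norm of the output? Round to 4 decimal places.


Soft-thresholding with lambda = 4.3:
prox(3.2599) = sign(3.2599)*max(|3.2599| - 4.3, 0) = 0.0
prox(-7.4778) = sign(-7.4778)*max(|-7.4778| - 4.3, 0) = -3.1778
prox(7.3637) = sign(7.3637)*max(|7.3637| - 4.3, 0) = 3.0637
prox(-0.2979) = sign(-0.2979)*max(|-0.2979| - 4.3, 0) = 0.0
prox(x) = [0.0, -3.1778, 3.0637, 0.0]
||prox(x)||_1 = 0.0 + 3.1778 + 3.0637 + 0.0 = 6.2415


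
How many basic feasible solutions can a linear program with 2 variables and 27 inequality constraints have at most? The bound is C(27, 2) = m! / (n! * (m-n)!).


Each vertex corresponds to some choice of n active constraints out of m, so the number of vertices is at most C(m, n) = m! / (n!(m-n)!).
m = 27, n = 2
Numerator: 27 * 26
Denominator: 2! = 2
C(27, 2) = 351


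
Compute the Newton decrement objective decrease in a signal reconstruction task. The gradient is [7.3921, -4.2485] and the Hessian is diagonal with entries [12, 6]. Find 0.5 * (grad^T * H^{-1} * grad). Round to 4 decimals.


Step 1: H is diagonal, so H^(-1) * g = [0.616, -0.7081].
Step 2: g^T H^(-1) g = sum_i g_i^2 / H_ii
  = (7.3921)^2/12 + (-4.2485)^2/6
  = 4.5536 + 3.0083 = 7.5619
Step 3: Objective decrease = 0.5 * g^T H^(-1) g = 3.7809


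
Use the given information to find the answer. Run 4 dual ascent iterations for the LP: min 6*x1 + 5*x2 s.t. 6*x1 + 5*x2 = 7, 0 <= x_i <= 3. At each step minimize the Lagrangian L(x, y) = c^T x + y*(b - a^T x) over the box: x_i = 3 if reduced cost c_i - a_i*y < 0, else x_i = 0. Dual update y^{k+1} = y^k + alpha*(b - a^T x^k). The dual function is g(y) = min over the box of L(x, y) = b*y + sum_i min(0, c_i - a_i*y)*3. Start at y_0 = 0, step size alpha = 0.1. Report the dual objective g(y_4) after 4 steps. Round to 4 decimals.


Dual ascent for LP: min 6*x1 + 5*x2, 6*x1 + 5*x2 = 7, 0 <= x_i <= 3
Step 1: y^k = 0.0, reduced costs: (6.0, 5.0)
  x^k = (0.0, 0.0), subgradient = b - a^T x = 7.0
  y^{k+1} = 0.0 + 0.1*7.0 = 0.7
Step 2: y^k = 0.7, reduced costs: (1.8, 1.5)
  x^k = (0.0, 0.0), subgradient = b - a^T x = 7.0
  y^{k+1} = 0.7 + 0.1*7.0 = 1.4
Step 3: y^k = 1.4, reduced costs: (-2.4, -2.0)
  x^k = (3.0, 3.0), subgradient = b - a^T x = -26.0
  y^{k+1} = 1.4 + 0.1*-26.0 = -1.2
Step 4: y^k = -1.2, reduced costs: (13.2, 11.0)
  x^k = (0.0, 0.0), subgradient = b - a^T x = 7.0
  y^{k+1} = -1.2 + 0.1*7.0 = -0.5
Dual objective at y_4 = -0.5: reduced costs (9.0, 7.5), box minimizer x = (0.0, 0.0)
g(y_4) = b*y + (c1 - a1*y)*x1 + (c2 - a2*y)*x2 = 7*(-0.5) + 9.0*0.0 + 7.5*0.0 = -3.5 + 0.0 + 0.0 = -3.5


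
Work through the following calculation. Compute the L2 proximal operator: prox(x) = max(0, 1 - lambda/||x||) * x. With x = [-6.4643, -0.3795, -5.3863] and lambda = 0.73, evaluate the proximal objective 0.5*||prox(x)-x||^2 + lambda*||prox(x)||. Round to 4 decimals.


Step 1: Compute ||x||.
||x|| = 8.4228
Step 2: Compute scaling factor.
scale = max(0, 1 - 0.73/8.4228) = 0.9133
Step 3: prox(x) = [-5.904, -0.3466, -4.9195]
||prox(x)|| = 7.6928
Step 4: Proximal objective.
0.5*||prox-x||^2 = 0.2665
lambda*||prox|| = 5.6157
Total = 5.8822


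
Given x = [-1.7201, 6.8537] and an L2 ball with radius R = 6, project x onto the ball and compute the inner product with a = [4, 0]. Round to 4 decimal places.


Step 1: Compute ||x|| (intermediates to 6 decimals).
||x|| = sqrt((-1.7201)^2 + 6.8537^2) = 7.066254
Step 2: Project.
Since ||x|| > R, scale = R/||x|| = 6/7.066254 = 0.849106, proj(x) = scale * x
proj(x) = [-1.460547, 5.819518]
Step 3: Dot product.
a^T * proj(x) = 4*(-1.460547) + 0*5.819518 = -5.8422


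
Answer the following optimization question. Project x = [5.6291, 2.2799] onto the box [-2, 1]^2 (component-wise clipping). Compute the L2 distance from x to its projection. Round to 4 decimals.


Project each component onto [-2, 1].
clip(5.6291) = 1.0, clip(2.2799) = 1.0
Projection = [1.0, 1.0]
Squared diffs: [21.4286, 1.6381]
Distance = sqrt(23.0667) = 4.8028


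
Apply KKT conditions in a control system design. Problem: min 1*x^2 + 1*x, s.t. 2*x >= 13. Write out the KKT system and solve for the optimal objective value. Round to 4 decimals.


Step 1: Try lambda = 0 (constraint inactive).
x_unc = -1/(2*1) = -0.5
Check: 2*-0.5 = -1.0 < 13 -- violated!
Step 2: Constraint must be active: 2*x = 13
x* = 13/2 = 6.5
lambda = (2*1*6.5 + 1)/2 = 7.0
Step 3: Compute optimal value.
f(x*) = 1*6.5^2 + 1*6.5 = 48.75


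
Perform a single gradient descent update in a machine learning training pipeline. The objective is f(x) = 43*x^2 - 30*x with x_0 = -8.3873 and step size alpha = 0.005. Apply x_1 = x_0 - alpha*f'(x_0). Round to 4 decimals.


We compute the gradient at x_0 and apply the update.
f'(x) = 86*x - 30
f'(-8.3873) = 86*-8.3873 - 30 = -751.3078
x_1 = -8.3873 - 0.005*-751.3078 = -4.6308


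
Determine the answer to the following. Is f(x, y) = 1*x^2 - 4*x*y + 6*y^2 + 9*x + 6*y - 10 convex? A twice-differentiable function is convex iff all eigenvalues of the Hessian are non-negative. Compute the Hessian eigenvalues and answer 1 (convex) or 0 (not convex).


The Hessian of f(x,y) = 1*x^2 - 4*x*y + 6*y^2 + 9*x + 6*y - 10 is:
H = [[2, -4], [-4, 12]]
Trace = 2 + 12 = 14
Determinant = 2*12 - (-4)^2 = 8
Discriminant = (14)^2 - 4*8 = 164.0
Eigenvalues: lambda_1 = 0.5969, lambda_2 = 13.4031
The function is convex.

1


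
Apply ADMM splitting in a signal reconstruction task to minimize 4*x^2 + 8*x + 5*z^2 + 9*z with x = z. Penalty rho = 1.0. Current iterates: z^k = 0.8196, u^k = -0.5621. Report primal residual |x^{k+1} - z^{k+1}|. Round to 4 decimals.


ADMM iteration with rho = 1.0, z^k = 0.8196, u^k = -0.5621
Step 1: x-update.
Minimize 4*x^2 + 8*x + (1.0/2)*(x - 0.8196 - 0.5621)^2
FOC: (2*4 + 1.0)*x = -8 + 1.0*(0.8196 + 0.5621)
x^{k+1} = -0.7354
Step 2: z-update.
Minimize 5*z^2 + 9*z + (1.0/2)*(-0.7354 - z - 0.5621)^2
FOC: (2*5 + 1.0)*z = -9 + 1.0*(-0.7354 - 0.5621)
z^{k+1} = -0.9361
Step 3: u-update.
u^{k+1} = -0.5621 - 0.7354 + 0.9361 = -0.3613
Step 4: Primal residual = |-0.7354 + 0.9361| = 0.2008


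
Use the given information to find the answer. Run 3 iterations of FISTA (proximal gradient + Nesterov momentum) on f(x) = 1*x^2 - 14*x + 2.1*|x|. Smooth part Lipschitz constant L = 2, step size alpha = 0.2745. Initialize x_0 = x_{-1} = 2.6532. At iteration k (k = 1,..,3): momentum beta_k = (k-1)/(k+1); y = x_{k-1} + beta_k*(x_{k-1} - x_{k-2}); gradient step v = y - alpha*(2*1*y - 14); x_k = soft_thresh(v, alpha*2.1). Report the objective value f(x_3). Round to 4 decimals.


FISTA on f(x) = 1*x^2 - 14*x + 2.1*|x|
L = 2, alpha = 0.2745
Iteration 1: beta = 0.0, y = 2.6532 + 0.0*(2.6532 - 2.6532) = 2.6532
  grad(y) = -8.6936, v = y - alpha*grad = 5.0396
  prox(v) = soft_thresh(5.0396, 0.5765) = 4.4631
Iteration 2: beta = 0.3333, y = 4.4631 + 0.3333*(4.4631 - 2.6532) = 5.0665
  grad(y) = -3.8671, v = y - alpha*grad = 6.128
  prox(v) = soft_thresh(6.128, 0.5765) = 5.5515
Iteration 3: beta = 0.5, y = 5.5515 + 0.5*(5.5515 - 4.4631) = 6.0957
  grad(y) = -1.8086, v = y - alpha*grad = 6.5922
  prox(v) = soft_thresh(6.5922, 0.5765) = 6.0157
f(x_3) = 1*6.0157^2 - 14*6.0157 + 2.1*|6.0157| = -35.3982


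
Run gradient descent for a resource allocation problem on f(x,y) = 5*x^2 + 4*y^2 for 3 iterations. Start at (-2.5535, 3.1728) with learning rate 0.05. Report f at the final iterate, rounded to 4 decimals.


Gradient descent on f(x,y) = 5*x^2 + 4*y^2.
Starting point: (-2.5535, 3.1728), alpha = 0.05
Step 1: grad_x = 2*5*-2.5535 = -25.535, grad_y = 2*4*3.1728 = 25.3824
  x_1 = -2.5535 - 0.05*-25.535 = -1.2768
  y_1 = 3.1728 - 0.05*25.3824 = 1.9037
Step 2: grad_x = 2*5*-1.2768 = -12.7675, grad_y = 2*4*1.9037 = 15.2294
  x_2 = -1.2768 - 0.05*-12.7675 = -0.6384
  y_2 = 1.9037 - 0.05*15.2294 = 1.1422
Step 3: grad_x = 2*5*-0.6384 = -6.3838, grad_y = 2*4*1.1422 = 9.1377
  x_3 = -0.6384 - 0.05*-6.3838 = -0.3192
  y_3 = 1.1422 - 0.05*9.1377 = 0.6853
f(-0.3192, 0.6853) = 5*(-0.3192)^2 + 4*0.6853^2 = 2.3881


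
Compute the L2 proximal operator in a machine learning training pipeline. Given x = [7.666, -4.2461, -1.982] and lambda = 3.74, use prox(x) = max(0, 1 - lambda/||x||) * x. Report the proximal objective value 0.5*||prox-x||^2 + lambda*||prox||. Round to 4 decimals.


Step 1: Compute ||x||.
||x|| = 8.9847
Step 2: Compute scaling factor.
scale = max(0, 1 - 3.74/8.9847) = 0.5837
Step 3: prox(x) = [4.4749, -2.4786, -1.157]
||prox(x)|| = 5.2447
Step 4: Proximal objective.
0.5*||prox-x||^2 = 6.9938
lambda*||prox|| = 19.6152
Total = 26.6091


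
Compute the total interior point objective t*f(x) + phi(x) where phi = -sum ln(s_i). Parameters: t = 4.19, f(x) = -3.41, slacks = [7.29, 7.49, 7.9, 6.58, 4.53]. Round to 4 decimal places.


Step 1: Compute log-barrier.
ln values: [1.9865, 2.0136, 2.0669, 1.884, 1.5107]
phi = -(1.9865 + 2.0136 + 2.0669 + 1.884 + 1.5107) = -9.4617
Step 2: Compute augmented objective.
t*f(x) = 4.19*-3.41 = -14.2879
Total = -14.2879 - 9.4617 = -23.7496


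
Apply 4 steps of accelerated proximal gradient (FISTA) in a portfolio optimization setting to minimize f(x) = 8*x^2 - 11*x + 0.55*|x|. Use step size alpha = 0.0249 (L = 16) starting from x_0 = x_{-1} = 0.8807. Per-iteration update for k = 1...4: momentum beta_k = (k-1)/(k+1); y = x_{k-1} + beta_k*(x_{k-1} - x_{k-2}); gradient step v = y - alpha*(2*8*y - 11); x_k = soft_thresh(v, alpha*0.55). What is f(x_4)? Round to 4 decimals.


FISTA on f(x) = 8*x^2 - 11*x + 0.55*|x|
L = 16, alpha = 0.0249
Iteration 1: beta = 0.0, y = 0.8807 + 0.0*(0.8807 - 0.8807) = 0.8807
  grad(y) = 3.0912, v = y - alpha*grad = 0.8037
  prox(v) = soft_thresh(0.8037, 0.0137) = 0.79
Iteration 2: beta = 0.3333, y = 0.79 + 0.3333*(0.79 - 0.8807) = 0.7598
  grad(y) = 1.157, v = y - alpha*grad = 0.731
  prox(v) = soft_thresh(0.731, 0.0137) = 0.7173
Iteration 3: beta = 0.5, y = 0.7173 + 0.5*(0.7173 - 0.79) = 0.6809
  grad(y) = -0.1049, v = y - alpha*grad = 0.6836
  prox(v) = soft_thresh(0.6836, 0.0137) = 0.6699
Iteration 4: beta = 0.6, y = 0.6699 + 0.6*(0.6699 - 0.7173) = 0.6414
  grad(y) = -0.7377, v = y - alpha*grad = 0.6598
  prox(v) = soft_thresh(0.6598, 0.0137) = 0.6461
f(x_4) = 8*0.6461^2 - 11*0.6461 + 0.55*|0.6461| = -3.4122


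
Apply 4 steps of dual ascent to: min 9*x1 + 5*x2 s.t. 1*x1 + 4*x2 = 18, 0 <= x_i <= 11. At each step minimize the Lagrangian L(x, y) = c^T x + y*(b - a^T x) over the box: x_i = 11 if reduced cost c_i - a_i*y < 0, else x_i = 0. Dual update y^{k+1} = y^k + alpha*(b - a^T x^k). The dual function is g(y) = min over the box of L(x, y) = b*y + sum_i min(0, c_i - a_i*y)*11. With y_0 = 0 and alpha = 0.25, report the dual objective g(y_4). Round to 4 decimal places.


Dual ascent for LP: min 9*x1 + 5*x2, 1*x1 + 4*x2 = 18, 0 <= x_i <= 11
Step 1: y^k = 0.0, reduced costs: (9.0, 5.0)
  x^k = (0.0, 0.0), subgradient = b - a^T x = 18.0
  y^{k+1} = 0.0 + 0.25*18.0 = 4.5
Step 2: y^k = 4.5, reduced costs: (4.5, -13.0)
  x^k = (0.0, 11.0), subgradient = b - a^T x = -26.0
  y^{k+1} = 4.5 + 0.25*-26.0 = -2.0
Step 3: y^k = -2.0, reduced costs: (11.0, 13.0)
  x^k = (0.0, 0.0), subgradient = b - a^T x = 18.0
  y^{k+1} = -2.0 + 0.25*18.0 = 2.5
Step 4: y^k = 2.5, reduced costs: (6.5, -5.0)
  x^k = (0.0, 11.0), subgradient = b - a^T x = -26.0
  y^{k+1} = 2.5 + 0.25*-26.0 = -4.0
Dual objective at y_4 = -4.0: reduced costs (13.0, 21.0), box minimizer x = (0.0, 0.0)
g(y_4) = b*y + (c1 - a1*y)*x1 + (c2 - a2*y)*x2 = 18*(-4.0) + 13.0*0.0 + 21.0*0.0 = -72.0 + 0.0 + 0.0 = -72.0


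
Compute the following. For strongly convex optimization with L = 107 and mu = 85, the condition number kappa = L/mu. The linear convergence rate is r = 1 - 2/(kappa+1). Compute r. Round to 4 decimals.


Step 1: Compute the condition number.
kappa = L/mu = 107/85 = 1.2588
Step 2: Compute the convergence rate.
r = 1 - 2/(kappa + 1) = 1 - 2*mu/(L + mu) = (L - mu)/(L + mu) = 22/192 = 0.1146


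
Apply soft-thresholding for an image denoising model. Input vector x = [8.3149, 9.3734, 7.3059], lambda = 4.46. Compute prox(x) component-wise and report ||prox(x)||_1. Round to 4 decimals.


Soft-thresholding with lambda = 4.46:
prox(8.3149) = sign(8.3149)*max(|8.3149| - 4.46, 0) = 3.8549
prox(9.3734) = sign(9.3734)*max(|9.3734| - 4.46, 0) = 4.9134
prox(7.3059) = sign(7.3059)*max(|7.3059| - 4.46, 0) = 2.8459
prox(x) = [3.8549, 4.9134, 2.8459]
||prox(x)||_1 = 3.8549 + 4.9134 + 2.8459 = 11.6142


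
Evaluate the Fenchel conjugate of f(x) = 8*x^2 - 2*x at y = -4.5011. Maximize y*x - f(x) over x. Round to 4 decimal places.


f*(y) = sup_x {y*x - a*x^2 - b*x} = sup_x {(y-b)*x - a*x^2}
FOC: (y - b) - 2a*x = 0 => x* = (y - b)/(2a)
x* = (-4.5011 + 2)/(2*8) = -0.1563
f*(-4.5011) = (y-b)^2/(4a) = (-4.5011 + 2)^2/(4*8)
= 6.2555/32 = 0.1955


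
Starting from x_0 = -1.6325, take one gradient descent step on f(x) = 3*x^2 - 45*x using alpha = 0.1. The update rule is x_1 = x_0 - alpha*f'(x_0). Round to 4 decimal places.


We compute the gradient at x_0 and apply the update.
f'(x) = 6*x - 45
f'(-1.6325) = 6*-1.6325 - 45 = -54.795
x_1 = -1.6325 - 0.1*-54.795 = 3.847


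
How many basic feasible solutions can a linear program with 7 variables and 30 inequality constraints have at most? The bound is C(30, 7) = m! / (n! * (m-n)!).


Each vertex corresponds to some choice of n active constraints out of m, so the number of vertices is at most C(m, n) = m! / (n!(m-n)!).
m = 30, n = 7
Numerator: 30 * 29 * 28 * 27 * 26 * 25 * 24
Denominator: 7! = 5040
C(30, 7) = 2035800


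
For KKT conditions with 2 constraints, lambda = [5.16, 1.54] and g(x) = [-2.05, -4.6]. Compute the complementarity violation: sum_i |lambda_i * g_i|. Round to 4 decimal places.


KKT complementary slackness check:
lambda_1 * g_1 = 5.16 * -2.05 = -10.578
lambda_2 * g_2 = 1.54 * -4.6 = -7.084
Total violation = 10.578 + 7.084 = 17.662


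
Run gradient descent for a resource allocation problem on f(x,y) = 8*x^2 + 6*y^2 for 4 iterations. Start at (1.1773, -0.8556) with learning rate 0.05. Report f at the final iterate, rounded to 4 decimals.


Gradient descent on f(x,y) = 8*x^2 + 6*y^2.
Starting point: (1.1773, -0.8556), alpha = 0.05
Step 1: grad_x = 2*8*1.1773 = 18.8368, grad_y = 2*6*-0.8556 = -10.2672
  x_1 = 1.1773 - 0.05*18.8368 = 0.2355
  y_1 = -0.8556 - 0.05*-10.2672 = -0.3422
Step 2: grad_x = 2*8*0.2355 = 3.7674, grad_y = 2*6*-0.3422 = -4.1069
  x_2 = 0.2355 - 0.05*3.7674 = 0.0471
  y_2 = -0.3422 - 0.05*-4.1069 = -0.1369
Step 3: grad_x = 2*8*0.0471 = 0.7535, grad_y = 2*6*-0.1369 = -1.6428
  x_3 = 0.0471 - 0.05*0.7535 = 0.0094
  y_3 = -0.1369 - 0.05*-1.6428 = -0.0548
Step 4: grad_x = 2*8*0.0094 = 0.1507, grad_y = 2*6*-0.0548 = -0.6571
  x_4 = 0.0094 - 0.05*0.1507 = 0.0019
  y_4 = -0.0548 - 0.05*-0.6571 = -0.0219
f(0.0019, -0.0219) = 8*0.0019^2 + 6*(-0.0219)^2 = 0.0029


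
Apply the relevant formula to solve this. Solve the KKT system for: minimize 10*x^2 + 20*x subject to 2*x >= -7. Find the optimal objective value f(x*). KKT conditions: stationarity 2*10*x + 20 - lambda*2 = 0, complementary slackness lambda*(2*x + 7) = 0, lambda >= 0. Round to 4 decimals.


Step 1: Try lambda = 0 (constraint inactive).
Stationarity: 2*10*x + 20 = 0
x* = -20/(2*10) = -1.0
Check constraint: 2*-1.0 = -2.0 >= -7 -- satisfied.
Step 2: Compute optimal value.
f(x*) = 10*(-1.0)^2 + 20*(-1.0) = -10.0


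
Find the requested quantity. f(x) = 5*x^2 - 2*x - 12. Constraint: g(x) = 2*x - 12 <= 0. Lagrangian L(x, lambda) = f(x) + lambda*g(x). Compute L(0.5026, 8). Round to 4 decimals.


Step 1: Evaluate f(x).
f(0.5026) = 5*0.5026^2 - 2*0.5026 - 12 = -11.7422
Step 2: Evaluate g(x).
g(0.5026) = 2*0.5026 - 12 = -10.9948
Step 3: Compute Lagrangian.
L = -11.7422 + 8*-10.9948 = -99.7006


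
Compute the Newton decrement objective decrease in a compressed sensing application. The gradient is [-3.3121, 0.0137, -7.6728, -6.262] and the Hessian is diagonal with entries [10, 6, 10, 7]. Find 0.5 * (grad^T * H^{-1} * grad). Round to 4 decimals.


Step 1: H is diagonal, so H^(-1) * g = [-0.3312, 0.0023, -0.7673, -0.8946].
Step 2: g^T H^(-1) g = sum_i g_i^2 / H_ii
  = (-3.3121)^2/10 + (0.0137)^2/6 + (-7.6728)^2/10 + (-6.262)^2/7
  = 1.097 + 0.0 + 5.8872 + 5.6018 = 12.586
Step 3: Objective decrease = 0.5 * g^T H^(-1) g = 6.293


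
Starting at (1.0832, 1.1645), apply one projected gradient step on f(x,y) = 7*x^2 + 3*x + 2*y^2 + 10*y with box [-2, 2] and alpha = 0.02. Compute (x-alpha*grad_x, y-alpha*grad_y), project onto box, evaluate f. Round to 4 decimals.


Step 1: Compute gradient at (1.0832, 1.1645).
grad_x = 2*7*1.0832 + 3 = 18.1648
grad_y = 2*2*1.1645 + 10 = 14.658
Step 2: Gradient step.
x_raw = 1.0832 - 0.02*18.1648 = 0.7199
y_raw = 1.1645 - 0.02*14.658 = 0.8713
Step 3: Project onto [-2, 2].
x_proj = clip(0.7199) = 0.7199
y_proj = clip(0.8713) = 0.8713
Step 4: Evaluate f.
f(0.7199, 0.8713) = 16.0194


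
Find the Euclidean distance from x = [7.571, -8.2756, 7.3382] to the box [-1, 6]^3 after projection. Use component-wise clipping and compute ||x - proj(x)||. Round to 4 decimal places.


Project each component onto [-1, 6].
clip(7.571) = 6.0, clip(-8.2756) = -1.0, clip(7.3382) = 6.0
Projection = [6.0, -1.0, 6.0]
Squared diffs: [2.468, 52.9344, 1.7908]
Distance = sqrt(57.1932) = 7.5626


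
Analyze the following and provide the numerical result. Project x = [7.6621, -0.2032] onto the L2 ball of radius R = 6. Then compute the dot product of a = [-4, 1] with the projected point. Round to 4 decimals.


Step 1: Compute ||x|| (intermediates to 6 decimals).
||x|| = sqrt(7.6621^2 + (-0.2032)^2) = 7.664794
Step 2: Project.
Since ||x|| > R, scale = R/||x|| = 6/7.664794 = 0.7828, proj(x) = scale * x
proj(x) = [5.997892, -0.159065]
Step 3: Dot product.
a^T * proj(x) = -4*5.997892 + 1*(-0.159065) = -24.1506


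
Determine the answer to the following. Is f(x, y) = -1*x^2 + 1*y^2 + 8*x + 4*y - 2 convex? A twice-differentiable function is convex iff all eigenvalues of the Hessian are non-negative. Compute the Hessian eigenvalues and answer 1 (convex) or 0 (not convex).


The Hessian of f(x,y) = -1*x^2 + 1*y^2 + 8*x + 4*y - 2 is:
H = [[-2, 0], [0, 2]]
Trace = -2 + 2 = 0
Determinant = -2*2 - (0)^2 = -4
Discriminant = (0)^2 - 4*-4 = 16.0
Eigenvalues: lambda_1 = -2.0, lambda_2 = 2.0
The function is not convex.

0


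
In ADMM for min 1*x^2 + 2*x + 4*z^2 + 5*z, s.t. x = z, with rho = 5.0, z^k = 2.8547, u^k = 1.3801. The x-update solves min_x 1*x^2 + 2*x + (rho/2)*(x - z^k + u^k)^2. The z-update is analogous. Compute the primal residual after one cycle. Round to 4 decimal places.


ADMM iteration with rho = 5.0, z^k = 2.8547, u^k = 1.3801
Step 1: x-update.
Minimize 1*x^2 + 2*x + (5.0/2)*(x - 2.8547 + 1.3801)^2
FOC: (2*1 + 5.0)*x = -2 + 5.0*(2.8547 - 1.3801)
x^{k+1} = 0.7676
Step 2: z-update.
Minimize 4*z^2 + 5*z + (5.0/2)*(0.7676 - z + 1.3801)^2
FOC: (2*4 + 5.0)*z = -5 + 5.0*(0.7676 + 1.3801)
z^{k+1} = 0.4414
Step 3: u-update.
u^{k+1} = 1.3801 + 0.7676 - 0.4414 = 1.7063
Step 4: Primal residual = |0.7676 - 0.4414| = 0.3262


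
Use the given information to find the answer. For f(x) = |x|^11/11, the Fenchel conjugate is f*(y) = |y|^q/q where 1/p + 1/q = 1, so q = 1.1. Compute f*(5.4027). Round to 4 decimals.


The conjugate exponent q satisfies 1/p + 1/q = 1.
p = 11, so q = 11/(11 - 1) = 1.1
|y|^q = 5.4027^1.1 = 6.3955
f*(5.4027) = 6.3955 / 1.1 = 5.8141


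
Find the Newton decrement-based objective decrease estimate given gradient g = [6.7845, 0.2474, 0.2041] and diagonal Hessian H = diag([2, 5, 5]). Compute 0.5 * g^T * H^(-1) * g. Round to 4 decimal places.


Step 1: H is diagonal, so H^(-1) * g = [3.3923, 0.0495, 0.0408].
Step 2: g^T H^(-1) g = sum_i g_i^2 / H_ii
  = (6.7845)^2/2 + (0.2474)^2/5 + (0.2041)^2/5
  = 23.0147 + 0.0122 + 0.0083 = 23.0353
Step 3: Objective decrease = 0.5 * g^T H^(-1) g = 11.5176


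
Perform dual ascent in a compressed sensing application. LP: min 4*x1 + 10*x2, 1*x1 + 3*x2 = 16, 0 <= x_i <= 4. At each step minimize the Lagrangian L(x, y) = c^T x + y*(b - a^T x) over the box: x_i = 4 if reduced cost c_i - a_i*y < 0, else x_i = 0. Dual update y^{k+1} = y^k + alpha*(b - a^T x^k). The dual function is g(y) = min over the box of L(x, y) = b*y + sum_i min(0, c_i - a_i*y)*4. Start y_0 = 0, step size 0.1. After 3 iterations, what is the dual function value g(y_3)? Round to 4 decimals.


Dual ascent for LP: min 4*x1 + 10*x2, 1*x1 + 3*x2 = 16, 0 <= x_i <= 4
Step 1: y^k = 0.0, reduced costs: (4.0, 10.0)
  x^k = (0.0, 0.0), subgradient = b - a^T x = 16.0
  y^{k+1} = 0.0 + 0.1*16.0 = 1.6
Step 2: y^k = 1.6, reduced costs: (2.4, 5.2)
  x^k = (0.0, 0.0), subgradient = b - a^T x = 16.0
  y^{k+1} = 1.6 + 0.1*16.0 = 3.2
Step 3: y^k = 3.2, reduced costs: (0.8, 0.4)
  x^k = (0.0, 0.0), subgradient = b - a^T x = 16.0
  y^{k+1} = 3.2 + 0.1*16.0 = 4.8
Dual objective at y_3 = 4.8: reduced costs (-0.8, -4.4), box minimizer x = (4.0, 4.0)
g(y_3) = b*y + (c1 - a1*y)*x1 + (c2 - a2*y)*x2 = 16*4.8 + (-0.8)*4.0 + (-4.4)*4.0 = 76.8 - 3.2 - 17.6 = 56.0


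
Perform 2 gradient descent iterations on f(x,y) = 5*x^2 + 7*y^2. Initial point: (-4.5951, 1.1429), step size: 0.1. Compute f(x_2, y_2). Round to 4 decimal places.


Gradient descent on f(x,y) = 5*x^2 + 7*y^2.
Starting point: (-4.5951, 1.1429), alpha = 0.1
Step 1: grad_x = 2*5*-4.5951 = -45.951, grad_y = 2*7*1.1429 = 16.0006
  x_1 = -4.5951 - 0.1*-45.951 = 0.0
  y_1 = 1.1429 - 0.1*16.0006 = -0.4572
Step 2: grad_x = 2*5*0.0 = 0.0, grad_y = 2*7*-0.4572 = -6.4002
  x_2 = 0.0 - 0.1*0.0 = 0.0
  y_2 = -0.4572 - 0.1*-6.4002 = 0.1829
f(0.0, 0.1829) = 5*0.0^2 + 7*0.1829^2 = 0.2341


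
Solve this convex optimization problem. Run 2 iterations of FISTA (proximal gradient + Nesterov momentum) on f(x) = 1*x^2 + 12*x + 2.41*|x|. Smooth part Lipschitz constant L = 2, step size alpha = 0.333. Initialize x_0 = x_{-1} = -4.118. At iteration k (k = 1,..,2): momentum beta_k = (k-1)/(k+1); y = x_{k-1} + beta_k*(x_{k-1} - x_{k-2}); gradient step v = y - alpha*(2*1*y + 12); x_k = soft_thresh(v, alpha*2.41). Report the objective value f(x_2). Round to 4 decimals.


FISTA on f(x) = 1*x^2 + 12*x + 2.41*|x|
L = 2, alpha = 0.333
Iteration 1: beta = 0.0, y = -4.118 + 0.0*(-4.118 + 4.118) = -4.118
  grad(y) = 3.764, v = y - alpha*grad = -5.3714
  prox(v) = soft_thresh(-5.3714, 0.8025) = -4.5689
Iteration 2: beta = 0.3333, y = -4.5689 + 0.3333*(-4.5689 + 4.118) = -4.7192
  grad(y) = 2.5616, v = y - alpha*grad = -5.5722
  prox(v) = soft_thresh(-5.5722, 0.8025) = -4.7697
f(x_2) = 1*(-4.7697)^2 + 12*(-4.7697) + 2.41*|-4.7697| = -22.9914


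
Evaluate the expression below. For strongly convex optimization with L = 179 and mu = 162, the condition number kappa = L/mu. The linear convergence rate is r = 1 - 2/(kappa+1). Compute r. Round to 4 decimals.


Step 1: Compute the condition number.
kappa = L/mu = 179/162 = 1.1049
Step 2: Compute the convergence rate.
r = 1 - 2/(kappa + 1) = 1 - 2*mu/(L + mu) = (L - mu)/(L + mu) = 17/341 = 0.0499


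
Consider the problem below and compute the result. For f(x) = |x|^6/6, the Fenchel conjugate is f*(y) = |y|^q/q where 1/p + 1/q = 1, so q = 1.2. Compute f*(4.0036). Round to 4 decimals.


The conjugate exponent q satisfies 1/p + 1/q = 1.
p = 6, so q = 6/(6 - 1) = 1.2
|y|^q = 4.0036^1.2 = 5.2837
f*(4.0036) = 5.2837 / 1.2 = 4.4031


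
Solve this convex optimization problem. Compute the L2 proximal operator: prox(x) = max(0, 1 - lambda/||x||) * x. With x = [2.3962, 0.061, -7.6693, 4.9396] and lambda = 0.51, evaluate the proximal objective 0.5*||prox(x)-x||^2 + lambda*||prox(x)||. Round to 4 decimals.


Step 1: Compute ||x||.
||x|| = 9.432
Step 2: Compute scaling factor.
scale = max(0, 1 - 0.51/9.432) = 0.9459
Step 3: prox(x) = [2.2666, 0.0577, -7.2546, 4.6725]
||prox(x)|| = 8.922
Step 4: Proximal objective.
0.5*||prox-x||^2 = 0.1301
lambda*||prox|| = 4.5502
Total = 4.6803


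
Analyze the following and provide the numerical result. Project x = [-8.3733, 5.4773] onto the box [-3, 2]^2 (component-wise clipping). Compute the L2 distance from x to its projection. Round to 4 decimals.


Project each component onto [-3, 2].
clip(-8.3733) = -3.0, clip(5.4773) = 2.0
Projection = [-3.0, 2.0]
Squared diffs: [28.8724, 12.0916]
Distance = sqrt(40.964) = 6.4003


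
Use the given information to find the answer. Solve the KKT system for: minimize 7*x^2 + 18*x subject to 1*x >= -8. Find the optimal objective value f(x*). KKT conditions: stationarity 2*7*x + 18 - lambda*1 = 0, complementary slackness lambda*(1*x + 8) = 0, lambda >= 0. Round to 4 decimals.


Step 1: Try lambda = 0 (constraint inactive).
Stationarity: 2*7*x + 18 = 0
x* = -18/(2*7) = -9/7 = -1.2857 (rounded; the exact value -9/7 is used below)
Check constraint: 1*-1.2857 = -1.2857 >= -8 -- satisfied.
Step 2: Compute optimal value.
f(x*) = 7*(-9/7)^2 + 18*(-9/7) = -11.5714


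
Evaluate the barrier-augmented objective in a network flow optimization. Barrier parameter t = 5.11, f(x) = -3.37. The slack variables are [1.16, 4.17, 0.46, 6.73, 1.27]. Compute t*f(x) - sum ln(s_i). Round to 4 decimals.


Step 1: Compute log-barrier.
ln values: [0.1484, 1.4279, -0.7765, 1.9066, 0.239]
phi = -(0.1484 + 1.4279 - 0.7765 + 1.9066 + 0.239) = -2.9454
Step 2: Compute augmented objective.
t*f(x) = 5.11*-3.37 = -17.2207
Total = -17.2207 - 2.9454 = -20.1661


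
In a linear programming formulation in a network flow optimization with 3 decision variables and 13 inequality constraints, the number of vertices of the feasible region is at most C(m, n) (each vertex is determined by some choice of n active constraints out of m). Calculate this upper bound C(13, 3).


Each vertex corresponds to some choice of n active constraints out of m, so the number of vertices is at most C(m, n) = m! / (n!(m-n)!).
m = 13, n = 3
Numerator: 13 * 12 * 11
Denominator: 3! = 6
C(13, 3) = 286


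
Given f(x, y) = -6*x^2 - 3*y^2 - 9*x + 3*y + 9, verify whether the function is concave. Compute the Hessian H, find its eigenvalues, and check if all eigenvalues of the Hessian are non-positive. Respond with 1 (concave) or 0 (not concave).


The Hessian of f(x,y) = -6*x^2 - 3*y^2 - 9*x + 3*y + 9 is:
H = [[-12, 0], [0, -6]]
Trace = -12 - 6 = -18
Determinant = -12*-6 - (0)^2 = 72
Discriminant = (-18)^2 - 4*72 = 36.0
Eigenvalues: lambda_1 = -12.0, lambda_2 = -6.0
The function is concave.

1


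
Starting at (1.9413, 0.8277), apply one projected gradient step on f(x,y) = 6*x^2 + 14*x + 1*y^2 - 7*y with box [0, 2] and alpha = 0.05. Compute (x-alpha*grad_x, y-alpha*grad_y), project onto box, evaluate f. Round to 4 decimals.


Step 1: Compute gradient at (1.9413, 0.8277).
grad_x = 2*6*1.9413 + 14 = 37.2956
grad_y = 2*1*0.8277 - 7 = -5.3446
Step 2: Gradient step.
x_raw = 1.9413 - 0.05*37.2956 = 0.0765
y_raw = 0.8277 - 0.05*-5.3446 = 1.0949
Step 3: Project onto [0, 2].
x_proj = clip(0.0765) = 0.0765
y_proj = clip(1.0949) = 1.0949
Step 4: Evaluate f.
f(0.0765, 1.0949) = -5.3592


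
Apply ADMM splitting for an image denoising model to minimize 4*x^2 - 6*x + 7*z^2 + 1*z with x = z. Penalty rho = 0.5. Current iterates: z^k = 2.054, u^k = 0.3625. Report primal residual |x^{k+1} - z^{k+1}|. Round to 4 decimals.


ADMM iteration with rho = 0.5, z^k = 2.054, u^k = 0.3625
Step 1: x-update.
Minimize 4*x^2 - 6*x + (0.5/2)*(x - 2.054 + 0.3625)^2
FOC: (2*4 + 0.5)*x = 6 + 0.5*(2.054 - 0.3625)
x^{k+1} = 0.8054
Step 2: z-update.
Minimize 7*z^2 + 1*z + (0.5/2)*(0.8054 - z + 0.3625)^2
FOC: (2*7 + 0.5)*z = -1 + 0.5*(0.8054 + 0.3625)
z^{k+1} = -0.0287
Step 3: u-update.
u^{k+1} = 0.3625 + 0.8054 + 0.0287 = 1.1966
Step 4: Primal residual = |0.8054 + 0.0287| = 0.8341


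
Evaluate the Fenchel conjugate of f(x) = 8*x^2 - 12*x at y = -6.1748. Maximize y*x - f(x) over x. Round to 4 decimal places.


f*(y) = sup_x {y*x - a*x^2 - b*x} = sup_x {(y-b)*x - a*x^2}
FOC: (y - b) - 2a*x = 0 => x* = (y - b)/(2a)
x* = (-6.1748 + 12)/(2*8) = 0.3641
f*(-6.1748) = (y-b)^2/(4a) = (-6.1748 + 12)^2/(4*8)
= 33.933/32 = 1.0604


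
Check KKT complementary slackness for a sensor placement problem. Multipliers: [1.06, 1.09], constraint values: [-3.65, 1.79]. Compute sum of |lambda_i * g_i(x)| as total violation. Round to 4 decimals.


KKT complementary slackness check:
lambda_1 * g_1 = 1.06 * -3.65 = -3.869
lambda_2 * g_2 = 1.09 * 1.79 = 1.9511
Total violation = 3.869 + 1.9511 = 5.8201


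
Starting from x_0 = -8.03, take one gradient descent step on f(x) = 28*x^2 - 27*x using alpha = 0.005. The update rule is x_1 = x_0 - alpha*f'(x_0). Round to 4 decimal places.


We compute the gradient at x_0 and apply the update.
f'(x) = 56*x - 27
f'(-8.03) = 56*-8.03 - 27 = -476.68
x_1 = -8.03 - 0.005*-476.68 = -5.6466


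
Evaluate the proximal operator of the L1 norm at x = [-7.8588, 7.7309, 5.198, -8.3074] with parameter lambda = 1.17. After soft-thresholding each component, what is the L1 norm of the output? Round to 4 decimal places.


Soft-thresholding with lambda = 1.17:
prox(-7.8588) = sign(-7.8588)*max(|-7.8588| - 1.17, 0) = -6.6888
prox(7.7309) = sign(7.7309)*max(|7.7309| - 1.17, 0) = 6.5609
prox(5.198) = sign(5.198)*max(|5.198| - 1.17, 0) = 4.028
prox(-8.3074) = sign(-8.3074)*max(|-8.3074| - 1.17, 0) = -7.1374
prox(x) = [-6.6888, 6.5609, 4.028, -7.1374]
||prox(x)||_1 = 6.6888 + 6.5609 + 4.028 + 7.1374 = 24.4151


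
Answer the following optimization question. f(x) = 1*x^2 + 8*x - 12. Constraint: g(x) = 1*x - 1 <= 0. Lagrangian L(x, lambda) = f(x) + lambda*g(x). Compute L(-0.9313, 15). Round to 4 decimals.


Step 1: Evaluate f(x).
f(-0.9313) = 1*(-0.9313)^2 + 8*(-0.9313) - 12 = -18.5831
Step 2: Evaluate g(x).
g(-0.9313) = 1*-0.9313 - 1 = -1.9313
Step 3: Compute Lagrangian.
L = -18.5831 + 15*-1.9313 = -47.5526


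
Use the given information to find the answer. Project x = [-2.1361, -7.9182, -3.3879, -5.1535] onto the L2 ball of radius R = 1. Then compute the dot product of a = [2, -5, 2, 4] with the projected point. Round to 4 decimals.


Step 1: Compute ||x|| (intermediates to 6 decimals).
||x|| = sqrt((-2.1361)^2 + (-7.9182)^2 + (-3.3879)^2 + (-5.1535)^2) = 10.261444
Step 2: Project.
Since ||x|| > R, scale = R/||x|| = 1/10.261444 = 0.097452, proj(x) = scale * x
proj(x) = [-0.208167, -0.771644, -0.330158, -0.502219]
Step 3: Dot product.
a^T * proj(x) = 2*(-0.208167) - 5*(-0.771644) + 2*(-0.330158) + 4*(-0.502219) = 0.7727


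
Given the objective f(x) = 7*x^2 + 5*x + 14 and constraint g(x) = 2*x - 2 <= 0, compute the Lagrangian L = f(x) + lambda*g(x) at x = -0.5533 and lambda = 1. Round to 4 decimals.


Step 1: Evaluate f(x).
f(-0.5533) = 7*(-0.5533)^2 + 5*(-0.5533) + 14 = 13.3765
Step 2: Evaluate g(x).
g(-0.5533) = 2*-0.5533 - 2 = -3.1066
Step 3: Compute Lagrangian.
L = 13.3765 + 1*-3.1066 = 10.2699


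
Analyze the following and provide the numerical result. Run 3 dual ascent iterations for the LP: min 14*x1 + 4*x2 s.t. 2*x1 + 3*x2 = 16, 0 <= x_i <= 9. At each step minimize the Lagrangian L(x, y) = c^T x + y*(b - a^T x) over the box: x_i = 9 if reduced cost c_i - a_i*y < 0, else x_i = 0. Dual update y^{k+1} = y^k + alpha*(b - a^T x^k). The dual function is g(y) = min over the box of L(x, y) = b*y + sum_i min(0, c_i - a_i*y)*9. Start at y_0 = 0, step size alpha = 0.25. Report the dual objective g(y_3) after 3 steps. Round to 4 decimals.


Dual ascent for LP: min 14*x1 + 4*x2, 2*x1 + 3*x2 = 16, 0 <= x_i <= 9
Step 1: y^k = 0.0, reduced costs: (14.0, 4.0)
  x^k = (0.0, 0.0), subgradient = b - a^T x = 16.0
  y^{k+1} = 0.0 + 0.25*16.0 = 4.0
Step 2: y^k = 4.0, reduced costs: (6.0, -8.0)
  x^k = (0.0, 9.0), subgradient = b - a^T x = -11.0
  y^{k+1} = 4.0 + 0.25*-11.0 = 1.25
Step 3: y^k = 1.25, reduced costs: (11.5, 0.25)
  x^k = (0.0, 0.0), subgradient = b - a^T x = 16.0
  y^{k+1} = 1.25 + 0.25*16.0 = 5.25
Dual objective at y_3 = 5.25: reduced costs (3.5, -11.75), box minimizer x = (0.0, 9.0)
g(y_3) = b*y + (c1 - a1*y)*x1 + (c2 - a2*y)*x2 = 16*5.25 + 3.5*0.0 + (-11.75)*9.0 = 84.0 + 0.0 - 105.75 = -21.75
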